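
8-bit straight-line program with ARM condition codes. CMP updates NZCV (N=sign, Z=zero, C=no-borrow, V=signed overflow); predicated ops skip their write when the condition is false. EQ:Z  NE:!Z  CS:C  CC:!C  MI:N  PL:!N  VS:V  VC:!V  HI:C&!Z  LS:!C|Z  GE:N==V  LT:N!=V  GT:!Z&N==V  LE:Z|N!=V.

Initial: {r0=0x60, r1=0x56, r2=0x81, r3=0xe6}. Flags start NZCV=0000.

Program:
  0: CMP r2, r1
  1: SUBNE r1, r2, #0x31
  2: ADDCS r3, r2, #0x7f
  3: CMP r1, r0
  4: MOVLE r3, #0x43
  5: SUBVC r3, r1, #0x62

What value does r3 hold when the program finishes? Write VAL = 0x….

VAL = 0xee

[0] flags=0011 → (cmp)
[1] flags=0011 NE?T → r1=0x50
[2] flags=0011 CS?T → r3=0x00
[3] flags=1000 → (cmp)
[4] flags=1000 LE?T → r3=0x43
[5] flags=1000 VC?T → r3=0xee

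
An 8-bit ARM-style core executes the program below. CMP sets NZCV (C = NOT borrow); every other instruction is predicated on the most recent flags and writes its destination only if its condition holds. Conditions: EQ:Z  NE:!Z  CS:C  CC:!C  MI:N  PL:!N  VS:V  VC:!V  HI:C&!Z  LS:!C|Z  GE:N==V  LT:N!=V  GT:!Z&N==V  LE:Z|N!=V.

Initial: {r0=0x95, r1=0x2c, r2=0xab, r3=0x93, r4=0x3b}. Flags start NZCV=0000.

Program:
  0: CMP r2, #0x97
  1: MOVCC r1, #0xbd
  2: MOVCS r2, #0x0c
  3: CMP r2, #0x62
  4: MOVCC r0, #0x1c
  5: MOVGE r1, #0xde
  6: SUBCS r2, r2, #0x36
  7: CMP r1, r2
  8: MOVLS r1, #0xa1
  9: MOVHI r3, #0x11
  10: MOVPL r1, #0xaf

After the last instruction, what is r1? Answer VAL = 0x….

[0] flags=0010 → (cmp)
[1] flags=0010 CC?F → skip
[2] flags=0010 CS?T → r2=0x0c
[3] flags=1000 → (cmp)
[4] flags=1000 CC?T → r0=0x1c
[5] flags=1000 GE?F → skip
[6] flags=1000 CS?F → skip
[7] flags=0010 → (cmp)
[8] flags=0010 LS?F → skip
[9] flags=0010 HI?T → r3=0x11
[10] flags=0010 PL?T → r1=0xaf

VAL = 0xaf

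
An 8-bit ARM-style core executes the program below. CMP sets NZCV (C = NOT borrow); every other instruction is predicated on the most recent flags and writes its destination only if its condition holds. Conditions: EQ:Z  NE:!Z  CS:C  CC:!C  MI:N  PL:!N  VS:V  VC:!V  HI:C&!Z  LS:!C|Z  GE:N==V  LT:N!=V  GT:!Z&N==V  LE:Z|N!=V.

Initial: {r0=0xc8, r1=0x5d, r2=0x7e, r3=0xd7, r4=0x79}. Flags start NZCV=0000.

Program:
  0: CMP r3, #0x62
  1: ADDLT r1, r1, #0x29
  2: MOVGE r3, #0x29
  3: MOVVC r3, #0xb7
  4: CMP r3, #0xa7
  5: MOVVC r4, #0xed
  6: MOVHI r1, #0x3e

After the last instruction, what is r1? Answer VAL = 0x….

VAL = 0x3e

0: ✓ CMP  NZCV=0011
1: ✓ ADDLT  r1←0x86
2: · MOVGE
3: · MOVVC
4: ✓ CMP  NZCV=0010
5: ✓ MOVVC  r4←0xed
6: ✓ MOVHI  r1←0x3e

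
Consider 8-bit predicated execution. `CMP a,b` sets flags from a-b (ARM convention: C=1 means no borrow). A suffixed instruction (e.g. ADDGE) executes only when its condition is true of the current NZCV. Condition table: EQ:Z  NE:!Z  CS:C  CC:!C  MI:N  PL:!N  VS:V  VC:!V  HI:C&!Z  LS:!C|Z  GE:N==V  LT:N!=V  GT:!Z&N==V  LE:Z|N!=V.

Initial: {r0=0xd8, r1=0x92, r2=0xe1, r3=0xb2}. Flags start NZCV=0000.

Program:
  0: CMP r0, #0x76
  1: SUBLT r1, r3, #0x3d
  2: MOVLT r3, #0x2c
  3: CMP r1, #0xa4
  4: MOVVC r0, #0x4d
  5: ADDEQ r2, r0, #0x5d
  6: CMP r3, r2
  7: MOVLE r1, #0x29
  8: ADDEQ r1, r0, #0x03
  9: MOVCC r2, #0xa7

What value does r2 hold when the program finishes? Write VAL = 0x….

[0] flags=0011 → (cmp)
[1] flags=0011 LT?T → r1=0x75
[2] flags=0011 LT?T → r3=0x2c
[3] flags=1001 → (cmp)
[4] flags=1001 VC?F → skip
[5] flags=1001 EQ?F → skip
[6] flags=0000 → (cmp)
[7] flags=0000 LE?F → skip
[8] flags=0000 EQ?F → skip
[9] flags=0000 CC?T → r2=0xa7

VAL = 0xa7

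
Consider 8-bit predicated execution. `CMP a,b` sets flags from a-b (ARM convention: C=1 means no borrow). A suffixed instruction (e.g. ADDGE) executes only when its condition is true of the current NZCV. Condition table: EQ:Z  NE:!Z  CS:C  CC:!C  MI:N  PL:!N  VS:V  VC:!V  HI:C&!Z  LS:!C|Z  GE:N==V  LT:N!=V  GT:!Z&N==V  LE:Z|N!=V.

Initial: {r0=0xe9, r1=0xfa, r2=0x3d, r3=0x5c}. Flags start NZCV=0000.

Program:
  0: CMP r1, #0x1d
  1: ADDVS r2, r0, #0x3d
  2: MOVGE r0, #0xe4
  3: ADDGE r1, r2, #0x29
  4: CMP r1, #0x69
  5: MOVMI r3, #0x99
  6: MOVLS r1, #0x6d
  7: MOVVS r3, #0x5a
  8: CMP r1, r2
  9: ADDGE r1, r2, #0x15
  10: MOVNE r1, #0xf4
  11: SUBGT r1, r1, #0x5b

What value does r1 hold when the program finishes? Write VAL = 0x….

VAL = 0xf4

0: ✓ CMP  NZCV=1010
1: · ADDVS
2: · MOVGE
3: · ADDGE
4: ✓ CMP  NZCV=1010
5: ✓ MOVMI  r3←0x99
6: · MOVLS
7: · MOVVS
8: ✓ CMP  NZCV=1010
9: · ADDGE
10: ✓ MOVNE  r1←0xf4
11: · SUBGT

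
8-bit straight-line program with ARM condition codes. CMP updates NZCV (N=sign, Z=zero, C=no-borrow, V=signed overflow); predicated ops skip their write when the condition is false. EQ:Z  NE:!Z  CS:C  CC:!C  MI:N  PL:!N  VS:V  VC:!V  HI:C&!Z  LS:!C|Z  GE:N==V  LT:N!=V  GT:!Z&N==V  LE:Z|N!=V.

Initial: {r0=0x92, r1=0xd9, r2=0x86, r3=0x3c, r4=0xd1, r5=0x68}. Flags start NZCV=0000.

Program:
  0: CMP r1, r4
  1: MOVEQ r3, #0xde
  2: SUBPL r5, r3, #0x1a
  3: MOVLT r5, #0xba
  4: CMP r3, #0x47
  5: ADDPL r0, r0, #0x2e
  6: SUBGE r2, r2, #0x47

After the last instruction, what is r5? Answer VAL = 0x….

VAL = 0x22

[0] flags=0010 → (cmp)
[1] flags=0010 EQ?F → skip
[2] flags=0010 PL?T → r5=0x22
[3] flags=0010 LT?F → skip
[4] flags=1000 → (cmp)
[5] flags=1000 PL?F → skip
[6] flags=1000 GE?F → skip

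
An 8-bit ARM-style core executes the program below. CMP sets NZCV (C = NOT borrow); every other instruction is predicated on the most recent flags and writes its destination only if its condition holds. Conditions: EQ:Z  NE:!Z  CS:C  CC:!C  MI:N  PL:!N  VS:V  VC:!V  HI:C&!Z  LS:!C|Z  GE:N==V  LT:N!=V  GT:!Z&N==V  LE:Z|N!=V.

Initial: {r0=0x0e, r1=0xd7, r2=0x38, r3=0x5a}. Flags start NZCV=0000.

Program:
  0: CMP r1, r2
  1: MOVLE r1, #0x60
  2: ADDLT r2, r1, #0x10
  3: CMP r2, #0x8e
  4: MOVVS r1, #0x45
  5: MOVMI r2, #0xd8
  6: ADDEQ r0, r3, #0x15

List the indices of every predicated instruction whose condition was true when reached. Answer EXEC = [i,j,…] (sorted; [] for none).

EXEC = [1,2,4,5]

0: ✓ CMP  NZCV=1010
1: ✓ MOVLE  r1←0x60
2: ✓ ADDLT  r2←0x70
3: ✓ CMP  NZCV=1001
4: ✓ MOVVS  r1←0x45
5: ✓ MOVMI  r2←0xd8
6: · ADDEQ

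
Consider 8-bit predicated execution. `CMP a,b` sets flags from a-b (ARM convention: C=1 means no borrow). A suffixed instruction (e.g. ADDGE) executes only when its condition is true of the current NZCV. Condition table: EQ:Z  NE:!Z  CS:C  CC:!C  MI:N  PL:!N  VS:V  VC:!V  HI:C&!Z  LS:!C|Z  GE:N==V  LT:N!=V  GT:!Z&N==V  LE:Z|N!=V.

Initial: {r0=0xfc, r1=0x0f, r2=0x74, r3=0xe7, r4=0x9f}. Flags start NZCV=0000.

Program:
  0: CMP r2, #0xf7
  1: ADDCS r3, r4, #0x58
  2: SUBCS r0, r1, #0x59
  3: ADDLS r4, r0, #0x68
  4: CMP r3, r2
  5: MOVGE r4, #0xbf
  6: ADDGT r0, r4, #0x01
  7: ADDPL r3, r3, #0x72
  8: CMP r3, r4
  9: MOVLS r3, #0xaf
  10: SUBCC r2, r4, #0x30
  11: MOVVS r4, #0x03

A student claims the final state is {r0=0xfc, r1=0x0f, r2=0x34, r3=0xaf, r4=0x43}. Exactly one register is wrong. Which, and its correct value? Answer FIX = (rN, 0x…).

[0] flags=0000 → (cmp)
[1] flags=0000 CS?F → skip
[2] flags=0000 CS?F → skip
[3] flags=0000 LS?T → r4=0x64
[4] flags=0011 → (cmp)
[5] flags=0011 GE?F → skip
[6] flags=0011 GT?F → skip
[7] flags=0011 PL?T → r3=0x59
[8] flags=1000 → (cmp)
[9] flags=1000 LS?T → r3=0xaf
[10] flags=1000 CC?T → r2=0x34
[11] flags=1000 VS?F → skip

FIX = (r4, 0x64)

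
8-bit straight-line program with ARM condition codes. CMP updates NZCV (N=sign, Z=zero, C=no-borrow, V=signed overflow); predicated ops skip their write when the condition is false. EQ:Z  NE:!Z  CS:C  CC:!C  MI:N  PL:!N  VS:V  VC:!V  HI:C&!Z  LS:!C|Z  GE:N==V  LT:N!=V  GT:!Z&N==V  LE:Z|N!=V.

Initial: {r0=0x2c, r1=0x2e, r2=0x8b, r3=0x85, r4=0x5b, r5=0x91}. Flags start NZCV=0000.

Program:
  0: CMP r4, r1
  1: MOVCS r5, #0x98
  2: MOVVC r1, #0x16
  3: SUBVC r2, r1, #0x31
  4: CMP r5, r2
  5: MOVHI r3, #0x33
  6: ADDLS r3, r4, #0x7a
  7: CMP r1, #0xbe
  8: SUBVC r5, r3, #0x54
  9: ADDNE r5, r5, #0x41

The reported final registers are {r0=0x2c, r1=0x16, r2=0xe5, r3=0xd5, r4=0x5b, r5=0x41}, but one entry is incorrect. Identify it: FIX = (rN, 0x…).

FIX = (r5, 0xc2)

0: ✓ CMP  NZCV=0010
1: ✓ MOVCS  r5←0x98
2: ✓ MOVVC  r1←0x16
3: ✓ SUBVC  r2←0xe5
4: ✓ CMP  NZCV=1000
5: · MOVHI
6: ✓ ADDLS  r3←0xd5
7: ✓ CMP  NZCV=0000
8: ✓ SUBVC  r5←0x81
9: ✓ ADDNE  r5←0xc2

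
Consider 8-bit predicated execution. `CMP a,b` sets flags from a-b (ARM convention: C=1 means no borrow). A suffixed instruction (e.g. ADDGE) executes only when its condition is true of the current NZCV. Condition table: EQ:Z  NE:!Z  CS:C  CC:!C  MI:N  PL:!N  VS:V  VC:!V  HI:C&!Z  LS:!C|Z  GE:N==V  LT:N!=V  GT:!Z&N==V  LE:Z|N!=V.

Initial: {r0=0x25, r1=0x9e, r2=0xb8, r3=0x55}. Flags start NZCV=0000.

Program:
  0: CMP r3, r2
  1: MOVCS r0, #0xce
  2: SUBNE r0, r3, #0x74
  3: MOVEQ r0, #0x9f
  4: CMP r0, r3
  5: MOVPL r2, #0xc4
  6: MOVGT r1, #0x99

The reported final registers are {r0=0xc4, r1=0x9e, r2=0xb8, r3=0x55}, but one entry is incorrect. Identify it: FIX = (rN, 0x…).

FIX = (r0, 0xe1)

[0] flags=1001 → (cmp)
[1] flags=1001 CS?F → skip
[2] flags=1001 NE?T → r0=0xe1
[3] flags=1001 EQ?F → skip
[4] flags=1010 → (cmp)
[5] flags=1010 PL?F → skip
[6] flags=1010 GT?F → skip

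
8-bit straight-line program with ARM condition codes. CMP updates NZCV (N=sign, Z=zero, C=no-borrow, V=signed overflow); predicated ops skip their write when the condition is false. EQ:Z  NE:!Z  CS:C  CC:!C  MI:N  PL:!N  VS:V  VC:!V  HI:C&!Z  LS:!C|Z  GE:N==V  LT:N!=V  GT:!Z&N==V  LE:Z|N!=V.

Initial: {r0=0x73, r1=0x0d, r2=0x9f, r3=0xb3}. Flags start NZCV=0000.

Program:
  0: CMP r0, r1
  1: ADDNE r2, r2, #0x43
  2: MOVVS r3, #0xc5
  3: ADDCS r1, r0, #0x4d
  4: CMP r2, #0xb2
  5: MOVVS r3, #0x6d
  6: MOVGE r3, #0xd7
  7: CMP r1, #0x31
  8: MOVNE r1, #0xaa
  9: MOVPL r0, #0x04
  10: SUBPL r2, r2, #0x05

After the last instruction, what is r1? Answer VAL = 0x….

VAL = 0xaa

0: ✓ CMP  NZCV=0010
1: ✓ ADDNE  r2←0xe2
2: · MOVVS
3: ✓ ADDCS  r1←0xc0
4: ✓ CMP  NZCV=0010
5: · MOVVS
6: ✓ MOVGE  r3←0xd7
7: ✓ CMP  NZCV=1010
8: ✓ MOVNE  r1←0xaa
9: · MOVPL
10: · SUBPL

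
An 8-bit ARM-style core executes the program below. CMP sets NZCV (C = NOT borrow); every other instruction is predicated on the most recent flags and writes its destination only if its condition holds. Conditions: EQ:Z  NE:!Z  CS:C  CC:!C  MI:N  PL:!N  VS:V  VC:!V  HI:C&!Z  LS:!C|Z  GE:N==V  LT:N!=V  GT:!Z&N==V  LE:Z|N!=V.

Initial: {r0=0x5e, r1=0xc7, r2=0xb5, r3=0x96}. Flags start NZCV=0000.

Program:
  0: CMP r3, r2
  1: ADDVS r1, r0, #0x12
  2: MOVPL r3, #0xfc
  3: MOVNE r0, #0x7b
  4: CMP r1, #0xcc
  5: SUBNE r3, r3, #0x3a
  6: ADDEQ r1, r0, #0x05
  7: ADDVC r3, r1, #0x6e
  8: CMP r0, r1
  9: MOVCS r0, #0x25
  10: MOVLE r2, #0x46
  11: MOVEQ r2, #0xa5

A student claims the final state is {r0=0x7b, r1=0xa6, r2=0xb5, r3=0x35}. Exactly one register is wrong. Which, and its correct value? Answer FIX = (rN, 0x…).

FIX = (r1, 0xc7)

0: ✓ CMP  NZCV=1000
1: · ADDVS
2: · MOVPL
3: ✓ MOVNE  r0←0x7b
4: ✓ CMP  NZCV=1000
5: ✓ SUBNE  r3←0x5c
6: · ADDEQ
7: ✓ ADDVC  r3←0x35
8: ✓ CMP  NZCV=1001
9: · MOVCS
10: · MOVLE
11: · MOVEQ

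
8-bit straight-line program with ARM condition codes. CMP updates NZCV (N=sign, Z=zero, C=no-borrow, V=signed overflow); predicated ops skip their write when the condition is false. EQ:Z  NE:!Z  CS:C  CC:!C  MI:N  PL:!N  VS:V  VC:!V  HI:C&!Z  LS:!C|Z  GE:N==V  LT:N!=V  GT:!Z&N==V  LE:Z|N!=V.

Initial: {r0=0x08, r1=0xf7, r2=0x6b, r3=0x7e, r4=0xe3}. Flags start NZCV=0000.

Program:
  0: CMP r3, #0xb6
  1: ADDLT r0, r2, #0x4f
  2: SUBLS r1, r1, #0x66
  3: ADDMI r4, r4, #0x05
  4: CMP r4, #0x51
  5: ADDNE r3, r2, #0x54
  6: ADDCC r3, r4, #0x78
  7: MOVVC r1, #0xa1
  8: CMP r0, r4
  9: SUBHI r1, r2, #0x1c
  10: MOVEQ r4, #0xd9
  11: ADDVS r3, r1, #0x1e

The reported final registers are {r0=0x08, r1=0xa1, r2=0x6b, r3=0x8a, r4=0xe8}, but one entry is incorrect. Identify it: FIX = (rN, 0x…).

[0] flags=1001 → (cmp)
[1] flags=1001 LT?F → skip
[2] flags=1001 LS?T → r1=0x91
[3] flags=1001 MI?T → r4=0xe8
[4] flags=1010 → (cmp)
[5] flags=1010 NE?T → r3=0xbf
[6] flags=1010 CC?F → skip
[7] flags=1010 VC?T → r1=0xa1
[8] flags=0000 → (cmp)
[9] flags=0000 HI?F → skip
[10] flags=0000 EQ?F → skip
[11] flags=0000 VS?F → skip

FIX = (r3, 0xbf)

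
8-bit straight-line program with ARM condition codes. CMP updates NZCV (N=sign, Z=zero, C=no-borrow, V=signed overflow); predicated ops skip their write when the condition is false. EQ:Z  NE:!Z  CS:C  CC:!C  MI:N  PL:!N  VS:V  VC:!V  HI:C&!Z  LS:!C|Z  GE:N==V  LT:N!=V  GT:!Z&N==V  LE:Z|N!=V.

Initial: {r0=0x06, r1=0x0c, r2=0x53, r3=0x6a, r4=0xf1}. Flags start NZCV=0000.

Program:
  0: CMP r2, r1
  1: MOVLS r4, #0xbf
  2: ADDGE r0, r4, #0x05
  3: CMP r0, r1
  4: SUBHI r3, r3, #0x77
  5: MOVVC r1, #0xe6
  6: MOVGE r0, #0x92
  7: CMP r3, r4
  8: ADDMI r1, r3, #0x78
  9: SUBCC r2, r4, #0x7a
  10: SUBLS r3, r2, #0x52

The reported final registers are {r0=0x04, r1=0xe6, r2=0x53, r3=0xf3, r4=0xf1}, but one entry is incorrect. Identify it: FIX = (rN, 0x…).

[0] flags=0010 → (cmp)
[1] flags=0010 LS?F → skip
[2] flags=0010 GE?T → r0=0xf6
[3] flags=1010 → (cmp)
[4] flags=1010 HI?T → r3=0xf3
[5] flags=1010 VC?T → r1=0xe6
[6] flags=1010 GE?F → skip
[7] flags=0010 → (cmp)
[8] flags=0010 MI?F → skip
[9] flags=0010 CC?F → skip
[10] flags=0010 LS?F → skip

FIX = (r0, 0xf6)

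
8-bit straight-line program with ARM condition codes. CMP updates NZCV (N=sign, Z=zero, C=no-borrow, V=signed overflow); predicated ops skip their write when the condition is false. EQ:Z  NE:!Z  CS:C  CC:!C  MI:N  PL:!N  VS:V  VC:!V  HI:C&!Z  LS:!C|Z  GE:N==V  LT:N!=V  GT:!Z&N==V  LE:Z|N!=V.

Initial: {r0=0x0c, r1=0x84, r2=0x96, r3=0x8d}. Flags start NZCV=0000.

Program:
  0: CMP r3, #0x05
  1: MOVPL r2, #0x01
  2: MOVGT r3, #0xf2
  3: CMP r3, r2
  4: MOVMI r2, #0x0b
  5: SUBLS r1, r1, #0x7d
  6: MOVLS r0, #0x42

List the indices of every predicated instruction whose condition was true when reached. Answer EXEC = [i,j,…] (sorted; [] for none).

EXEC = [4,5,6]

[0] flags=1010 → (cmp)
[1] flags=1010 PL?F → skip
[2] flags=1010 GT?F → skip
[3] flags=1000 → (cmp)
[4] flags=1000 MI?T → r2=0x0b
[5] flags=1000 LS?T → r1=0x07
[6] flags=1000 LS?T → r0=0x42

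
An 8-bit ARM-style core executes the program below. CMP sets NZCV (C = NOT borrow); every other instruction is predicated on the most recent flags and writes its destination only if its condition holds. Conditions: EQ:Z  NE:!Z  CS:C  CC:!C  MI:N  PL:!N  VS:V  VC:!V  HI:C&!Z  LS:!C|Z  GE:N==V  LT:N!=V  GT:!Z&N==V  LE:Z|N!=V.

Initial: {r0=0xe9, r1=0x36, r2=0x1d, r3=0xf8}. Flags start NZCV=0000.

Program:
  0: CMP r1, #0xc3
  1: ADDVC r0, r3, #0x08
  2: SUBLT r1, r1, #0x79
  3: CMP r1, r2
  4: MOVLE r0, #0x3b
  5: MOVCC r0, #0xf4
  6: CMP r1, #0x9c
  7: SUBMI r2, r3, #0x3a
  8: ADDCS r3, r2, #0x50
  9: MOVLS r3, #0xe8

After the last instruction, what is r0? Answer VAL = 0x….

0: ✓ CMP  NZCV=0000
1: ✓ ADDVC  r0←0x00
2: · SUBLT
3: ✓ CMP  NZCV=0010
4: · MOVLE
5: · MOVCC
6: ✓ CMP  NZCV=1001
7: ✓ SUBMI  r2←0xbe
8: · ADDCS
9: ✓ MOVLS  r3←0xe8

VAL = 0x00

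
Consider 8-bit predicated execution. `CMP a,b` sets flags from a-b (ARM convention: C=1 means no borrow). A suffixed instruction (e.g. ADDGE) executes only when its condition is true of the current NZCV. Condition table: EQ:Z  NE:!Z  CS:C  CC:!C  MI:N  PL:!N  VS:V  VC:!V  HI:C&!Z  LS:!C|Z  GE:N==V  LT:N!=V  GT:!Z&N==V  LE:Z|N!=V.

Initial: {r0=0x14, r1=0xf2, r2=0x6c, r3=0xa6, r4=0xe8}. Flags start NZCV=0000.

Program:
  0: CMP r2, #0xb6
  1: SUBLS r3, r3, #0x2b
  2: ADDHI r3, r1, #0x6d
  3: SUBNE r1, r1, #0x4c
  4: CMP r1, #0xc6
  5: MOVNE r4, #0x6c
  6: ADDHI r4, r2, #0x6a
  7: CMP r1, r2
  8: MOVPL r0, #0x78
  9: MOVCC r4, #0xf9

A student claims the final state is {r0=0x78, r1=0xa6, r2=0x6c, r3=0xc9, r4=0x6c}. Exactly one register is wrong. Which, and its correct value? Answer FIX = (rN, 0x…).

[0] flags=1001 → (cmp)
[1] flags=1001 LS?T → r3=0x7b
[2] flags=1001 HI?F → skip
[3] flags=1001 NE?T → r1=0xa6
[4] flags=1000 → (cmp)
[5] flags=1000 NE?T → r4=0x6c
[6] flags=1000 HI?F → skip
[7] flags=0011 → (cmp)
[8] flags=0011 PL?T → r0=0x78
[9] flags=0011 CC?F → skip

FIX = (r3, 0x7b)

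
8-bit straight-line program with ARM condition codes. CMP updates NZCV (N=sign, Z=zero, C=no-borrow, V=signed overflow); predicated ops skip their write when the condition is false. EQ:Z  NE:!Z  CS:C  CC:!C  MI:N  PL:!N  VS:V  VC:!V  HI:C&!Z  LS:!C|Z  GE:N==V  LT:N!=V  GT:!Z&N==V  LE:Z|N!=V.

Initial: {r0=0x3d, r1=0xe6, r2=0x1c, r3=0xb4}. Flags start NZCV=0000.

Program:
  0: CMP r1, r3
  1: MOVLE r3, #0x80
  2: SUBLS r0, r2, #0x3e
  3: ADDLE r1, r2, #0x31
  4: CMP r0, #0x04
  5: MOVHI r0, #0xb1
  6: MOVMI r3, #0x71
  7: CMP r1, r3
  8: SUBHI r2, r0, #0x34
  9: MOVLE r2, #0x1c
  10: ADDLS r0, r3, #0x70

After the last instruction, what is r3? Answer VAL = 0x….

[0] flags=0010 → (cmp)
[1] flags=0010 LE?F → skip
[2] flags=0010 LS?F → skip
[3] flags=0010 LE?F → skip
[4] flags=0010 → (cmp)
[5] flags=0010 HI?T → r0=0xb1
[6] flags=0010 MI?F → skip
[7] flags=0010 → (cmp)
[8] flags=0010 HI?T → r2=0x7d
[9] flags=0010 LE?F → skip
[10] flags=0010 LS?F → skip

VAL = 0xb4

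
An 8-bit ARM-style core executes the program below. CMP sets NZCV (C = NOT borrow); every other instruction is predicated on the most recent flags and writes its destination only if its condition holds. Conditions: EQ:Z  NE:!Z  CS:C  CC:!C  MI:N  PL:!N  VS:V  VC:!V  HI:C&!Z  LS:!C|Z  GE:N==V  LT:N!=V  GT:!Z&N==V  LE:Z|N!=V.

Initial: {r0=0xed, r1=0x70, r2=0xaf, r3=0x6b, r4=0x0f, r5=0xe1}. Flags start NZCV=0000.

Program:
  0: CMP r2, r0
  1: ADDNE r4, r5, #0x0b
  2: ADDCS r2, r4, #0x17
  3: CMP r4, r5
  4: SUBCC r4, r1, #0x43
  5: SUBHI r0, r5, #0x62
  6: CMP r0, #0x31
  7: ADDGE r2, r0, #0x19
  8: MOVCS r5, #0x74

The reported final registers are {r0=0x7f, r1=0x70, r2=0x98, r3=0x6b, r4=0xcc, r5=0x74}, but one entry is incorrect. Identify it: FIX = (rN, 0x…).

FIX = (r4, 0xec)

[0] flags=1000 → (cmp)
[1] flags=1000 NE?T → r4=0xec
[2] flags=1000 CS?F → skip
[3] flags=0010 → (cmp)
[4] flags=0010 CC?F → skip
[5] flags=0010 HI?T → r0=0x7f
[6] flags=0010 → (cmp)
[7] flags=0010 GE?T → r2=0x98
[8] flags=0010 CS?T → r5=0x74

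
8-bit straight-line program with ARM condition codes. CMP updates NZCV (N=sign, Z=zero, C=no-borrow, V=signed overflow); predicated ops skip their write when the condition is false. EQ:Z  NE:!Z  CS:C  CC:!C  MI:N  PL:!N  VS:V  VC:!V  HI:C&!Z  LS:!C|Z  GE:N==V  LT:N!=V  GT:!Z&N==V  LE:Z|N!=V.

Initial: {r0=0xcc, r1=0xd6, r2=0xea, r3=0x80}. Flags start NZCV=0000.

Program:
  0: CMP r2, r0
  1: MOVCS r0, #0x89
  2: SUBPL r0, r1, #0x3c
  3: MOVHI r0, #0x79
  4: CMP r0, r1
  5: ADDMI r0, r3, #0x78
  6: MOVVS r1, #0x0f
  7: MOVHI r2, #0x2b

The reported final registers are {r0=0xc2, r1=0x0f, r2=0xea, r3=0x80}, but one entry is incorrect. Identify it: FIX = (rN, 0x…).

FIX = (r0, 0xf8)

0: ✓ CMP  NZCV=0010
1: ✓ MOVCS  r0←0x89
2: ✓ SUBPL  r0←0x9a
3: ✓ MOVHI  r0←0x79
4: ✓ CMP  NZCV=1001
5: ✓ ADDMI  r0←0xf8
6: ✓ MOVVS  r1←0x0f
7: · MOVHI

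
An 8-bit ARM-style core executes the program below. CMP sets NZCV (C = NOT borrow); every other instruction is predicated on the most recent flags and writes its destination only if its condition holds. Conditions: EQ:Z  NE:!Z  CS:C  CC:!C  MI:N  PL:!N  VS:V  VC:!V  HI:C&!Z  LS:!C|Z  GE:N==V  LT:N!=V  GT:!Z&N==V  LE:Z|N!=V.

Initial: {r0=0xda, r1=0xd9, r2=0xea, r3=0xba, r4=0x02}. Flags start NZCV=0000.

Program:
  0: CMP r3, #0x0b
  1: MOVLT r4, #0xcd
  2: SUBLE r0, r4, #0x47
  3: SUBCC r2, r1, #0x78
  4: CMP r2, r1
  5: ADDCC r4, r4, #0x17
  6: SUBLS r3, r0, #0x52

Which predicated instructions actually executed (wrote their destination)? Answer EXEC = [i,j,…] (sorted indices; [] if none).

EXEC = [1,2]

0: ✓ CMP  NZCV=1010
1: ✓ MOVLT  r4←0xcd
2: ✓ SUBLE  r0←0x86
3: · SUBCC
4: ✓ CMP  NZCV=0010
5: · ADDCC
6: · SUBLS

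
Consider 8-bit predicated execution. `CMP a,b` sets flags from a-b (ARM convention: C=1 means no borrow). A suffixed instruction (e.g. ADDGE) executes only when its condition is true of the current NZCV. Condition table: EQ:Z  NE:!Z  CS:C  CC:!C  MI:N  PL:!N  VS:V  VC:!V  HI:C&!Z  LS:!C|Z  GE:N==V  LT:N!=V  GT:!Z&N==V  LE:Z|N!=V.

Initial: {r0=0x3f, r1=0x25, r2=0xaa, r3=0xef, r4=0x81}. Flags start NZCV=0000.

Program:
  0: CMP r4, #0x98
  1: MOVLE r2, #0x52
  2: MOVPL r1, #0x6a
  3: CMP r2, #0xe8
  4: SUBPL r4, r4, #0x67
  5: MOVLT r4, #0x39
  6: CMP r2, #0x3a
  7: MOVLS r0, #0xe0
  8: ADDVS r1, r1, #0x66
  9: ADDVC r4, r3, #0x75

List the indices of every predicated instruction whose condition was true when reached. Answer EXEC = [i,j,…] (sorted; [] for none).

[0] flags=1000 → (cmp)
[1] flags=1000 LE?T → r2=0x52
[2] flags=1000 PL?F → skip
[3] flags=0000 → (cmp)
[4] flags=0000 PL?T → r4=0x1a
[5] flags=0000 LT?F → skip
[6] flags=0010 → (cmp)
[7] flags=0010 LS?F → skip
[8] flags=0010 VS?F → skip
[9] flags=0010 VC?T → r4=0x64

EXEC = [1,4,9]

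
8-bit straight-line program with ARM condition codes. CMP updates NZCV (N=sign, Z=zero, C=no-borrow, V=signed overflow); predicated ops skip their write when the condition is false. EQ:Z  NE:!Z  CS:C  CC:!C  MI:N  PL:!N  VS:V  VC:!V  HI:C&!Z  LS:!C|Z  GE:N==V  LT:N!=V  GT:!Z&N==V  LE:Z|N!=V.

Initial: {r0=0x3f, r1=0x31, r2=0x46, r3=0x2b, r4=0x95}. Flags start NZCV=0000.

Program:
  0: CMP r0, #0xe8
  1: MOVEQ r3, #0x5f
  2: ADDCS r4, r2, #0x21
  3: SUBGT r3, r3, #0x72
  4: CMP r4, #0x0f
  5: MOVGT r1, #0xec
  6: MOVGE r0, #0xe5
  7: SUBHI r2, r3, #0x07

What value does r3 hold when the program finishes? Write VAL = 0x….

VAL = 0xb9

0: ✓ CMP  NZCV=0000
1: · MOVEQ
2: · ADDCS
3: ✓ SUBGT  r3←0xb9
4: ✓ CMP  NZCV=1010
5: · MOVGT
6: · MOVGE
7: ✓ SUBHI  r2←0xb2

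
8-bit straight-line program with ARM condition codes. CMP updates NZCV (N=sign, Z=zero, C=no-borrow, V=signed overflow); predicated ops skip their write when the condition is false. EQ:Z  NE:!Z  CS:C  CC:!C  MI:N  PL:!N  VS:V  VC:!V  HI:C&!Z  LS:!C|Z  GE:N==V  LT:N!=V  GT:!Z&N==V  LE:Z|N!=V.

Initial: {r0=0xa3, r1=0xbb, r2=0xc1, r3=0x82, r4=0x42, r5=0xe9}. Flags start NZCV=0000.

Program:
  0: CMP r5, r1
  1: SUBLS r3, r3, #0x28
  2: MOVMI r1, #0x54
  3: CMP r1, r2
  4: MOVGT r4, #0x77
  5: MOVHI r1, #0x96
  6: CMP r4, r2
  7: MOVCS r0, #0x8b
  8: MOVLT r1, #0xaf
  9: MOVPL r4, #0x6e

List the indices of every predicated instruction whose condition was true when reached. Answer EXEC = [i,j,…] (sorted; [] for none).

[0] flags=0010 → (cmp)
[1] flags=0010 LS?F → skip
[2] flags=0010 MI?F → skip
[3] flags=1000 → (cmp)
[4] flags=1000 GT?F → skip
[5] flags=1000 HI?F → skip
[6] flags=1001 → (cmp)
[7] flags=1001 CS?F → skip
[8] flags=1001 LT?F → skip
[9] flags=1001 PL?F → skip

EXEC = []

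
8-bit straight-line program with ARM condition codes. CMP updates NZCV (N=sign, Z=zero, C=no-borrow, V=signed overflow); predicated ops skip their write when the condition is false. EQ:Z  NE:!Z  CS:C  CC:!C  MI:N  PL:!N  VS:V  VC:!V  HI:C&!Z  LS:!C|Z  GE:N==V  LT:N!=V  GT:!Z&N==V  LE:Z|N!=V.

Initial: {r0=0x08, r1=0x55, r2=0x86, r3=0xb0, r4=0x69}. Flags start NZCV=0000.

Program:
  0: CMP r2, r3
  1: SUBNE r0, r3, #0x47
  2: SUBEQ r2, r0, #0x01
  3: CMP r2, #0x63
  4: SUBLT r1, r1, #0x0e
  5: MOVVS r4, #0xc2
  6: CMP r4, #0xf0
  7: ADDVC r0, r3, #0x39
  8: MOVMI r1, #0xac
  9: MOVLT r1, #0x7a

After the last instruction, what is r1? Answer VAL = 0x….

VAL = 0x7a

[0] flags=1000 → (cmp)
[1] flags=1000 NE?T → r0=0x69
[2] flags=1000 EQ?F → skip
[3] flags=0011 → (cmp)
[4] flags=0011 LT?T → r1=0x47
[5] flags=0011 VS?T → r4=0xc2
[6] flags=1000 → (cmp)
[7] flags=1000 VC?T → r0=0xe9
[8] flags=1000 MI?T → r1=0xac
[9] flags=1000 LT?T → r1=0x7a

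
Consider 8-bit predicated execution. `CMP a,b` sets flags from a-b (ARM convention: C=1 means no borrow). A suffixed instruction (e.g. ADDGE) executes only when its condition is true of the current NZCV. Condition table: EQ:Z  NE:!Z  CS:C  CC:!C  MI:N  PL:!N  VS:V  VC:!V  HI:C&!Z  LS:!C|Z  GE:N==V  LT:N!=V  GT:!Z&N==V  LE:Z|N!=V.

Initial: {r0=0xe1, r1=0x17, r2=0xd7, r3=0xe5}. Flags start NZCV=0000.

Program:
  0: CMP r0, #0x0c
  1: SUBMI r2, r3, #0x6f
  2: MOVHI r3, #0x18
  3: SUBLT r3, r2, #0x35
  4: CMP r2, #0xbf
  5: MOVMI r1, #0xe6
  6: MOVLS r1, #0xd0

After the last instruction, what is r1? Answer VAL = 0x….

VAL = 0xd0

[0] flags=1010 → (cmp)
[1] flags=1010 MI?T → r2=0x76
[2] flags=1010 HI?T → r3=0x18
[3] flags=1010 LT?T → r3=0x41
[4] flags=1001 → (cmp)
[5] flags=1001 MI?T → r1=0xe6
[6] flags=1001 LS?T → r1=0xd0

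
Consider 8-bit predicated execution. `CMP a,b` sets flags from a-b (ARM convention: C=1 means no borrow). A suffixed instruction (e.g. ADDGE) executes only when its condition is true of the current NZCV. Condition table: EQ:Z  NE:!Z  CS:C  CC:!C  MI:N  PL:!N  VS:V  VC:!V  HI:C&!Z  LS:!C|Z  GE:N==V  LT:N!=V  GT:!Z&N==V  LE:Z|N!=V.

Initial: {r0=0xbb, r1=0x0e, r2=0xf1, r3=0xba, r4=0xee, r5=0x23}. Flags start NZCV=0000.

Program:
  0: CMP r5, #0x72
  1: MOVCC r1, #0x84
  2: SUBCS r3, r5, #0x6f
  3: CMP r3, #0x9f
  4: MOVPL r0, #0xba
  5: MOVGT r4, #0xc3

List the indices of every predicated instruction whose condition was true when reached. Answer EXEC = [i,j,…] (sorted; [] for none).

[0] flags=1000 → (cmp)
[1] flags=1000 CC?T → r1=0x84
[2] flags=1000 CS?F → skip
[3] flags=0010 → (cmp)
[4] flags=0010 PL?T → r0=0xba
[5] flags=0010 GT?T → r4=0xc3

EXEC = [1,4,5]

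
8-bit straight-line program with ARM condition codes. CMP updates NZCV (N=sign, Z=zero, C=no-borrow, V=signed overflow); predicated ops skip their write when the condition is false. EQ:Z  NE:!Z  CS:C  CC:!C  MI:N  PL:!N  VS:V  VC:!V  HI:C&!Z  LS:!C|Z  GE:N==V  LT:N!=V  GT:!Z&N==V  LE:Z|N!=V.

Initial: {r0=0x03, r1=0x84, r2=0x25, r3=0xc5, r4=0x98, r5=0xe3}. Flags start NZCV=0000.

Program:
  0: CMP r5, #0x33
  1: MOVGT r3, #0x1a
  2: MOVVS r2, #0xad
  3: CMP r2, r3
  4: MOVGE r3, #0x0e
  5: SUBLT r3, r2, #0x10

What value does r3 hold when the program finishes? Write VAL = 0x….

VAL = 0x0e

[0] flags=1010 → (cmp)
[1] flags=1010 GT?F → skip
[2] flags=1010 VS?F → skip
[3] flags=0000 → (cmp)
[4] flags=0000 GE?T → r3=0x0e
[5] flags=0000 LT?F → skip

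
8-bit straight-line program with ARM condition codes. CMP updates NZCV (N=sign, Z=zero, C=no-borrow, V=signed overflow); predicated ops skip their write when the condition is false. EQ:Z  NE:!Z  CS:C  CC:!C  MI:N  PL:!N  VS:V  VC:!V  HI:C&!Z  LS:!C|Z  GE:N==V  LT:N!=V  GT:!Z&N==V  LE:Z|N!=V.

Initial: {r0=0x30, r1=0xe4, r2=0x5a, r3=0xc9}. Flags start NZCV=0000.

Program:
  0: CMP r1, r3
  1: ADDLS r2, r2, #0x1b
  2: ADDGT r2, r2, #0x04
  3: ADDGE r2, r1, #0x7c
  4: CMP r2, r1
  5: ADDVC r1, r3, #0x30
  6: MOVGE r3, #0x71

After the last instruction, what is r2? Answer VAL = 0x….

0: ✓ CMP  NZCV=0010
1: · ADDLS
2: ✓ ADDGT  r2←0x5e
3: ✓ ADDGE  r2←0x60
4: ✓ CMP  NZCV=0000
5: ✓ ADDVC  r1←0xf9
6: ✓ MOVGE  r3←0x71

VAL = 0x60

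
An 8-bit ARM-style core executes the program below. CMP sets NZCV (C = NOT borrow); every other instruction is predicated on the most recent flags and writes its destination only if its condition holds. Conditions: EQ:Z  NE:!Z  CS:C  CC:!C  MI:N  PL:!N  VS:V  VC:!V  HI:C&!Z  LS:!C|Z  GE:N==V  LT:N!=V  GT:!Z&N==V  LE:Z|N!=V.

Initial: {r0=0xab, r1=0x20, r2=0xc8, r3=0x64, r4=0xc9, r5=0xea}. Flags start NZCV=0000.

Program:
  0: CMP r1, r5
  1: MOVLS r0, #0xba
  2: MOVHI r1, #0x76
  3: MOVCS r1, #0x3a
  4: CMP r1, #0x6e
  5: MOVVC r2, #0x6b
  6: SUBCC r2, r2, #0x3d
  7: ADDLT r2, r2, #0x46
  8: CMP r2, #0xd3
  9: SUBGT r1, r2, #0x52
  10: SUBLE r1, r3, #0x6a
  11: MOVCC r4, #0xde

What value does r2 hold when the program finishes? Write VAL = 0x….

[0] flags=0000 → (cmp)
[1] flags=0000 LS?T → r0=0xba
[2] flags=0000 HI?F → skip
[3] flags=0000 CS?F → skip
[4] flags=1000 → (cmp)
[5] flags=1000 VC?T → r2=0x6b
[6] flags=1000 CC?T → r2=0x2e
[7] flags=1000 LT?T → r2=0x74
[8] flags=1001 → (cmp)
[9] flags=1001 GT?T → r1=0x22
[10] flags=1001 LE?F → skip
[11] flags=1001 CC?T → r4=0xde

VAL = 0x74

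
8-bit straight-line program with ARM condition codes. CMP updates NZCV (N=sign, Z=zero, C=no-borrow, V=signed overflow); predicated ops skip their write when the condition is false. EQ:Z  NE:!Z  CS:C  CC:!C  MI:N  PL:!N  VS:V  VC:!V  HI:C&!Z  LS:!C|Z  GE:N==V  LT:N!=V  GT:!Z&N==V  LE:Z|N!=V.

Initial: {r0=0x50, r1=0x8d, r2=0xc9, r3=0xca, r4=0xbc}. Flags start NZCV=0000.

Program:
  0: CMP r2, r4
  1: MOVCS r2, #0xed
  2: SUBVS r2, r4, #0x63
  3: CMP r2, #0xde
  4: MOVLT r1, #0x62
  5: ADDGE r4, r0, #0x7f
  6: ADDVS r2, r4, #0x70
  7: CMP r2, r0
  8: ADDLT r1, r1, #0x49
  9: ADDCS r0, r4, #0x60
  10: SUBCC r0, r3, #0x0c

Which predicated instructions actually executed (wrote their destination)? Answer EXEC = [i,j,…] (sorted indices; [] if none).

EXEC = [1,5,8,9]

[0] flags=0010 → (cmp)
[1] flags=0010 CS?T → r2=0xed
[2] flags=0010 VS?F → skip
[3] flags=0010 → (cmp)
[4] flags=0010 LT?F → skip
[5] flags=0010 GE?T → r4=0xcf
[6] flags=0010 VS?F → skip
[7] flags=1010 → (cmp)
[8] flags=1010 LT?T → r1=0xd6
[9] flags=1010 CS?T → r0=0x2f
[10] flags=1010 CC?F → skip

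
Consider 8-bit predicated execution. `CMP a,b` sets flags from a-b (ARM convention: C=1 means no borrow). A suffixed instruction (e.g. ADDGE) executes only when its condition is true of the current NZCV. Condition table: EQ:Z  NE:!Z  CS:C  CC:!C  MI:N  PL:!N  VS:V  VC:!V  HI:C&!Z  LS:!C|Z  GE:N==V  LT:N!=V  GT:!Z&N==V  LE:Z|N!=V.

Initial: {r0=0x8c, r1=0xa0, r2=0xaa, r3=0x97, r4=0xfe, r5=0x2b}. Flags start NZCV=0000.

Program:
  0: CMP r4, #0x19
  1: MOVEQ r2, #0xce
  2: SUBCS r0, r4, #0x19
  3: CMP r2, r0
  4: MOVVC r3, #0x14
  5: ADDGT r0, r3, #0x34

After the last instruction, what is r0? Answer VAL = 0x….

[0] flags=1010 → (cmp)
[1] flags=1010 EQ?F → skip
[2] flags=1010 CS?T → r0=0xe5
[3] flags=1000 → (cmp)
[4] flags=1000 VC?T → r3=0x14
[5] flags=1000 GT?F → skip

VAL = 0xe5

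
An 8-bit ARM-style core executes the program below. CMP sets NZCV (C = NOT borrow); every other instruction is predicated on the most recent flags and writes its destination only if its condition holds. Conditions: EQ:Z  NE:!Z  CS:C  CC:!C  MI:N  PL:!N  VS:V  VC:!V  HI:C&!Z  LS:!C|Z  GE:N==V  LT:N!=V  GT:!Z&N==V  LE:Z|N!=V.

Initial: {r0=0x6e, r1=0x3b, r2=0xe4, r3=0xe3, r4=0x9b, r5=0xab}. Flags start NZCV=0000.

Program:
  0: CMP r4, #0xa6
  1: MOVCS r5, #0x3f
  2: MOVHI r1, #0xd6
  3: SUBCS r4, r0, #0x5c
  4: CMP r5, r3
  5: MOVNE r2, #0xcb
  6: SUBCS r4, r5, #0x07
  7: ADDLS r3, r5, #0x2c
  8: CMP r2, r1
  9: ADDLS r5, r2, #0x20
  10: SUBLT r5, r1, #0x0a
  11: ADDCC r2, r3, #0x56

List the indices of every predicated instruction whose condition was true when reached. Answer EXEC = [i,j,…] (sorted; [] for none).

0: ✓ CMP  NZCV=1000
1: · MOVCS
2: · MOVHI
3: · SUBCS
4: ✓ CMP  NZCV=1000
5: ✓ MOVNE  r2←0xcb
6: · SUBCS
7: ✓ ADDLS  r3←0xd7
8: ✓ CMP  NZCV=1010
9: · ADDLS
10: ✓ SUBLT  r5←0x31
11: · ADDCC

EXEC = [5,7,10]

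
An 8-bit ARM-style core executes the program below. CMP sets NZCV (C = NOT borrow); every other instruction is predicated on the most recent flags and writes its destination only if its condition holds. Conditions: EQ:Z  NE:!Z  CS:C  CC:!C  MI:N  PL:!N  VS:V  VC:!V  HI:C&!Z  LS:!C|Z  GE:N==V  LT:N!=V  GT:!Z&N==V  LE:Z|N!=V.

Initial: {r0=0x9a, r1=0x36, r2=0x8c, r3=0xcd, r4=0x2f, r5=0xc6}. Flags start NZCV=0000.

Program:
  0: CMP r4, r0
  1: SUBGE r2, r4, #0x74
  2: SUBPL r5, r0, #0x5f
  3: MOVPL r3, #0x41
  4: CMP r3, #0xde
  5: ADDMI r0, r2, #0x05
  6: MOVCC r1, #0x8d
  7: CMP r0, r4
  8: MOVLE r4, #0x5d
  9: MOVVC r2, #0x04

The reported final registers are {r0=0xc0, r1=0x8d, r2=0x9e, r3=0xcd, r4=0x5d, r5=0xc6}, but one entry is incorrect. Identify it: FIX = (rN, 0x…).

[0] flags=1001 → (cmp)
[1] flags=1001 GE?T → r2=0xbb
[2] flags=1001 PL?F → skip
[3] flags=1001 PL?F → skip
[4] flags=1000 → (cmp)
[5] flags=1000 MI?T → r0=0xc0
[6] flags=1000 CC?T → r1=0x8d
[7] flags=1010 → (cmp)
[8] flags=1010 LE?T → r4=0x5d
[9] flags=1010 VC?T → r2=0x04

FIX = (r2, 0x04)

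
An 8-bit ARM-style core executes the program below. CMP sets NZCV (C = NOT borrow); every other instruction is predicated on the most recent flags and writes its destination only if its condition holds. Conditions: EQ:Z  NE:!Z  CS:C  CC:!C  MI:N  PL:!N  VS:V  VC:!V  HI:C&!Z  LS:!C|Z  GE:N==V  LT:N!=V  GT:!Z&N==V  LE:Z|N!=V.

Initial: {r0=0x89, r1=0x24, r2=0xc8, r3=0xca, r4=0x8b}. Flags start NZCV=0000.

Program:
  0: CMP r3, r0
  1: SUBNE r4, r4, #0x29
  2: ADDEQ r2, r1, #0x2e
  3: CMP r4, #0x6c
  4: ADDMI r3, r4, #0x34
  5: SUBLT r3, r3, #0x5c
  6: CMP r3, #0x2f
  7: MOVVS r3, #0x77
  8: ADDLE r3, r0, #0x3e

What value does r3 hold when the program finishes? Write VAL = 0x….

[0] flags=0010 → (cmp)
[1] flags=0010 NE?T → r4=0x62
[2] flags=0010 EQ?F → skip
[3] flags=1000 → (cmp)
[4] flags=1000 MI?T → r3=0x96
[5] flags=1000 LT?T → r3=0x3a
[6] flags=0010 → (cmp)
[7] flags=0010 VS?F → skip
[8] flags=0010 LE?F → skip

VAL = 0x3a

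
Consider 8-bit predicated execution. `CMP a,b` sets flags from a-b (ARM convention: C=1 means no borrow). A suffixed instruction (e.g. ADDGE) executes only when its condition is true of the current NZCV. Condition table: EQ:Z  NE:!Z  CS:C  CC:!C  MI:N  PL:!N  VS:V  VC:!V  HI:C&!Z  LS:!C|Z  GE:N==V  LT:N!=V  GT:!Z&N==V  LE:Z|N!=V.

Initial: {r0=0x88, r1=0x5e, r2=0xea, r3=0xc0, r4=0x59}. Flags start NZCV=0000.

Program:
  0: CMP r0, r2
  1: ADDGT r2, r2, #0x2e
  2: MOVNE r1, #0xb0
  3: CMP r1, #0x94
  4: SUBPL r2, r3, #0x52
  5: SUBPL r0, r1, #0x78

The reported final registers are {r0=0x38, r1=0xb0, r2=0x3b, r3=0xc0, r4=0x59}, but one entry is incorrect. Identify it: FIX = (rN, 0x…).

[0] flags=1000 → (cmp)
[1] flags=1000 GT?F → skip
[2] flags=1000 NE?T → r1=0xb0
[3] flags=0010 → (cmp)
[4] flags=0010 PL?T → r2=0x6e
[5] flags=0010 PL?T → r0=0x38

FIX = (r2, 0x6e)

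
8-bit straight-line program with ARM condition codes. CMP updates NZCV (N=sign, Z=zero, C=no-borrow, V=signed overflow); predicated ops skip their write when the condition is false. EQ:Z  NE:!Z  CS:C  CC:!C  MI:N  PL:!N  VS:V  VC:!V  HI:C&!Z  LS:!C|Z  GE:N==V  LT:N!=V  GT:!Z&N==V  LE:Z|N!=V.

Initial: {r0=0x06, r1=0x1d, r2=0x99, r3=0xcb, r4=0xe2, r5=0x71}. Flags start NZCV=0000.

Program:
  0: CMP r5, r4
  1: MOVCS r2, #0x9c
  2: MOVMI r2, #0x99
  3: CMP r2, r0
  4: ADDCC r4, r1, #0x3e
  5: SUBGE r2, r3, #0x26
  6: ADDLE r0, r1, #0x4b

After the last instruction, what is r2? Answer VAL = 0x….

0: ✓ CMP  NZCV=1001
1: · MOVCS
2: ✓ MOVMI  r2←0x99
3: ✓ CMP  NZCV=1010
4: · ADDCC
5: · SUBGE
6: ✓ ADDLE  r0←0x68

VAL = 0x99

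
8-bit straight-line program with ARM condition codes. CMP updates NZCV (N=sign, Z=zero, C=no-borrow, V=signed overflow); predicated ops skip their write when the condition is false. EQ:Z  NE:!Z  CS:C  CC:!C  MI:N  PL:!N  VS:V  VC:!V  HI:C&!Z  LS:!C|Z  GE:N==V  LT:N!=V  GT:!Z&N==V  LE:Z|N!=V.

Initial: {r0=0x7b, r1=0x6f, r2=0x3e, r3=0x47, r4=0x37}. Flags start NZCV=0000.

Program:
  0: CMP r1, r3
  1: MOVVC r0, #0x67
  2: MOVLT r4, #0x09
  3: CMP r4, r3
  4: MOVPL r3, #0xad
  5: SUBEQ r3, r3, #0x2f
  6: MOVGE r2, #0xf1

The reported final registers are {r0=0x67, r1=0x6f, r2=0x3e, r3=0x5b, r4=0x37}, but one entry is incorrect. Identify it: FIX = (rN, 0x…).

FIX = (r3, 0x47)

[0] flags=0010 → (cmp)
[1] flags=0010 VC?T → r0=0x67
[2] flags=0010 LT?F → skip
[3] flags=1000 → (cmp)
[4] flags=1000 PL?F → skip
[5] flags=1000 EQ?F → skip
[6] flags=1000 GE?F → skip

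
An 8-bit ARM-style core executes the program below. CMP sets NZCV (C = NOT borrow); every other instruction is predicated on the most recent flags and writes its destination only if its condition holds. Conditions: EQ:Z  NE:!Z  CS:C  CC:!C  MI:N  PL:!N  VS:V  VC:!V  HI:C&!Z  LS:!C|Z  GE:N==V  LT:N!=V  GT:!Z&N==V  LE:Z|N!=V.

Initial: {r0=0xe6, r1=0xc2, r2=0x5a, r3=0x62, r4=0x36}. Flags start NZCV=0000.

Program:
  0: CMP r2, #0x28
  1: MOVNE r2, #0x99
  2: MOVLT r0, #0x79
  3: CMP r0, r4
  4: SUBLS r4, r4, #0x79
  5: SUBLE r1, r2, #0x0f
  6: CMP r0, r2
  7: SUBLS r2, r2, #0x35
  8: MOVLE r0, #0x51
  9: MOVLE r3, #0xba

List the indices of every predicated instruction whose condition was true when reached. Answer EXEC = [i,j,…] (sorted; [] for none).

[0] flags=0010 → (cmp)
[1] flags=0010 NE?T → r2=0x99
[2] flags=0010 LT?F → skip
[3] flags=1010 → (cmp)
[4] flags=1010 LS?F → skip
[5] flags=1010 LE?T → r1=0x8a
[6] flags=0010 → (cmp)
[7] flags=0010 LS?F → skip
[8] flags=0010 LE?F → skip
[9] flags=0010 LE?F → skip

EXEC = [1,5]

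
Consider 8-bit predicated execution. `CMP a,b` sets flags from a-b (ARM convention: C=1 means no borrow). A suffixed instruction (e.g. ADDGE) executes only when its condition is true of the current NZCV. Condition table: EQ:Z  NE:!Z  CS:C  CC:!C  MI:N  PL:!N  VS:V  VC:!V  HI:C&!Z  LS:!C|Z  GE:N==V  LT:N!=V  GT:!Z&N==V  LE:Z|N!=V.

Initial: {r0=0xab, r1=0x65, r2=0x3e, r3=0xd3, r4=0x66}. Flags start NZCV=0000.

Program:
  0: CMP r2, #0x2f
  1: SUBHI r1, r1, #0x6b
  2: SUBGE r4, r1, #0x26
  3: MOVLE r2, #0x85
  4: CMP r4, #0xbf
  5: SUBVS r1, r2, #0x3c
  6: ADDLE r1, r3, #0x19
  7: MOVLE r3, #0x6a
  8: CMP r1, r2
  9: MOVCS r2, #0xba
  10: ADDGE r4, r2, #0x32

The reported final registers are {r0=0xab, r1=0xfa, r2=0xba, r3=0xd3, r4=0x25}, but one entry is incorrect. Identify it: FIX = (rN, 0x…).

FIX = (r4, 0xd4)

[0] flags=0010 → (cmp)
[1] flags=0010 HI?T → r1=0xfa
[2] flags=0010 GE?T → r4=0xd4
[3] flags=0010 LE?F → skip
[4] flags=0010 → (cmp)
[5] flags=0010 VS?F → skip
[6] flags=0010 LE?F → skip
[7] flags=0010 LE?F → skip
[8] flags=1010 → (cmp)
[9] flags=1010 CS?T → r2=0xba
[10] flags=1010 GE?F → skip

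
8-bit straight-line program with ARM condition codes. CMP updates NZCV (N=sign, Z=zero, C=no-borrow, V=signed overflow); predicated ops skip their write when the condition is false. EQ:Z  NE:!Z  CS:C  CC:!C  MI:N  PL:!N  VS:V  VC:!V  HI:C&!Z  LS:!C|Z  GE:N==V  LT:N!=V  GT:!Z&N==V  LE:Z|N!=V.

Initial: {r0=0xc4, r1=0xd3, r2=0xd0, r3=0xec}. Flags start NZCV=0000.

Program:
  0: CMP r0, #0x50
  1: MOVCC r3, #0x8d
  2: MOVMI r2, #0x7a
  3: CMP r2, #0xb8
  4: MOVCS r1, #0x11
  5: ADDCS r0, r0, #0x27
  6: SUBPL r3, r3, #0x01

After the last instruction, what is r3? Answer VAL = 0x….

0: ✓ CMP  NZCV=0011
1: · MOVCC
2: · MOVMI
3: ✓ CMP  NZCV=0010
4: ✓ MOVCS  r1←0x11
5: ✓ ADDCS  r0←0xeb
6: ✓ SUBPL  r3←0xeb

VAL = 0xeb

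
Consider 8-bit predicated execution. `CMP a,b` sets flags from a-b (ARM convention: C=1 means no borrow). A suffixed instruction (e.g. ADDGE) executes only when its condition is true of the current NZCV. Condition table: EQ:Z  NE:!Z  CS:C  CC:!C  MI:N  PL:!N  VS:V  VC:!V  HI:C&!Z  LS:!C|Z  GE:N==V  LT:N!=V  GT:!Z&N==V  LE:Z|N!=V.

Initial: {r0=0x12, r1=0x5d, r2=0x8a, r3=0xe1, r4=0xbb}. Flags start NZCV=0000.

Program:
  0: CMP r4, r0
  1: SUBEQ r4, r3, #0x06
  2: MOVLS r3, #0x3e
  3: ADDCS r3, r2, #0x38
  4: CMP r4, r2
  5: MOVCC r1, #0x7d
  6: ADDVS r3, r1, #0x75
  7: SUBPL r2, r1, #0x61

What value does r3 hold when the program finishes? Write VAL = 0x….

0: ✓ CMP  NZCV=1010
1: · SUBEQ
2: · MOVLS
3: ✓ ADDCS  r3←0xc2
4: ✓ CMP  NZCV=0010
5: · MOVCC
6: · ADDVS
7: ✓ SUBPL  r2←0xfc

VAL = 0xc2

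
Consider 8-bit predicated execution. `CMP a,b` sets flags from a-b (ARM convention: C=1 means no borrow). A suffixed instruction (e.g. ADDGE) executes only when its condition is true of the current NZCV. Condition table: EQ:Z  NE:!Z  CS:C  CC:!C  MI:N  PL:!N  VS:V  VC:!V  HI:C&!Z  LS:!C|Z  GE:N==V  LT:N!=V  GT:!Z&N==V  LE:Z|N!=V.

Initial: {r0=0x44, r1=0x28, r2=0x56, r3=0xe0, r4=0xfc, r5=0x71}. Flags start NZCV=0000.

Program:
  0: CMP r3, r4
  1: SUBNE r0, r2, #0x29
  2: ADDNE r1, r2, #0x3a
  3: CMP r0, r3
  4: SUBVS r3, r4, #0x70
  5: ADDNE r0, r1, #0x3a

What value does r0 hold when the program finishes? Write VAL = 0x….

VAL = 0xca

[0] flags=1000 → (cmp)
[1] flags=1000 NE?T → r0=0x2d
[2] flags=1000 NE?T → r1=0x90
[3] flags=0000 → (cmp)
[4] flags=0000 VS?F → skip
[5] flags=0000 NE?T → r0=0xca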